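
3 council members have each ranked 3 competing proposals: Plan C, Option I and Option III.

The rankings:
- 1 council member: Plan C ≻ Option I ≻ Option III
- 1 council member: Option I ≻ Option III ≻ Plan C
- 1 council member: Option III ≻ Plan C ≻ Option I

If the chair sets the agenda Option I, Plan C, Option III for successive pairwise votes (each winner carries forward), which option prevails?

Round 1: Option I vs Plan C — 1–2, Plan C advances.
Round 2: Plan C vs Option III — 1–2, Option III advances.
The agenda winner is Option III.

Option III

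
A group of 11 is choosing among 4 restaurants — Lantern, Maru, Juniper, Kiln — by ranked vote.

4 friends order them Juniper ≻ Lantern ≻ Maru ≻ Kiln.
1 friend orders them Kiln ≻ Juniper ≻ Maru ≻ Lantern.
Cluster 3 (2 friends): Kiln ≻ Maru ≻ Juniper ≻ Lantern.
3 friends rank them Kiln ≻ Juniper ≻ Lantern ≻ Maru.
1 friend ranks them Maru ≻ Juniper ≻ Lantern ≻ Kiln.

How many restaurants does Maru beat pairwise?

Maru against each rival (11 friends):
Maru vs Lantern: Lantern, 7–4.
Maru–Juniper: Juniper 8–3.
Maru vs Kiln: Kiln, 6–5.
Maru beats no one; loses to Lantern, Juniper, Kiln — 0 pairwise wins.

0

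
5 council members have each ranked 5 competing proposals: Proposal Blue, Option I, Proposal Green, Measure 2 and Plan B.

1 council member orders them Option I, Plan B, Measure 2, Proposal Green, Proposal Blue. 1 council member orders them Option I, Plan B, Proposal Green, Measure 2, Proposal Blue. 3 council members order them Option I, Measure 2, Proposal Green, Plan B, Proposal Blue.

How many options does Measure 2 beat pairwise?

3

Measure 2 against each rival (5 council members):
Measure 2–Proposal Blue: Measure 2 5–0.
Measure 2 vs Option I: Option I, 5–0.
Measure 2 vs Proposal Green: 4 to 1, Measure 2.
Measure 2 vs Plan B: 3 to 2, Measure 2.
Measure 2 beats Proposal Blue, Proposal Green, Plan B; loses to Option I — 3 pairwise wins.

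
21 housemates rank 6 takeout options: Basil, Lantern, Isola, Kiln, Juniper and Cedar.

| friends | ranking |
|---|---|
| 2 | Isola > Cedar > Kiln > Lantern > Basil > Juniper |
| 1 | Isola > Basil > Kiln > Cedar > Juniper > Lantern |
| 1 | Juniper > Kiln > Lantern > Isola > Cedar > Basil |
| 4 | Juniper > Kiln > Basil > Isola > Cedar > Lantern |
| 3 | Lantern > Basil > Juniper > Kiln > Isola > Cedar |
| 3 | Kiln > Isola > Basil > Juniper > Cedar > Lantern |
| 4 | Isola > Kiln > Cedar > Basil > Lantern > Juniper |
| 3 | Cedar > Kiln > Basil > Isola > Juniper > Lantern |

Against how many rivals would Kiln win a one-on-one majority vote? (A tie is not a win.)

Kiln against each rival (21 friends):
Kiln vs Basil: 2+1+4+3+4+3 = 17 for Kiln, 4 for Basil — Kiln by 17–4.
Kiln–Lantern: Kiln 18–3.
Kiln vs Isola: 14 to 7, Kiln.
Kiln vs Juniper: 13 to 8, Kiln.
Kiln vs Cedar: 1+1+4+3+3+4 = 16 for Kiln, 5 for Cedar — Kiln by 16–5.
Kiln beats Basil, Lantern, Isola, Juniper, Cedar — 5 pairwise wins.

5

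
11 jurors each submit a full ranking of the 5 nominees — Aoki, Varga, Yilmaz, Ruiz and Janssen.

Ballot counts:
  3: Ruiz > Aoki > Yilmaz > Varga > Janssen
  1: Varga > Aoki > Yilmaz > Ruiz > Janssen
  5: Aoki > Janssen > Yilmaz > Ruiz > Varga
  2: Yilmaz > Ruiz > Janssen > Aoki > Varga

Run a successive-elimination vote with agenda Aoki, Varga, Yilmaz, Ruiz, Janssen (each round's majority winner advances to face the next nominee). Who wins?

Aoki

Round 1: Aoki vs Varga — 10–1, Aoki advances.
Round 2: Aoki vs Yilmaz — 9–2, Aoki advances.
Round 3: Aoki vs Ruiz — 6–5, Aoki advances.
Round 4: Aoki vs Janssen — 9–2, Aoki advances.
The agenda winner is Aoki.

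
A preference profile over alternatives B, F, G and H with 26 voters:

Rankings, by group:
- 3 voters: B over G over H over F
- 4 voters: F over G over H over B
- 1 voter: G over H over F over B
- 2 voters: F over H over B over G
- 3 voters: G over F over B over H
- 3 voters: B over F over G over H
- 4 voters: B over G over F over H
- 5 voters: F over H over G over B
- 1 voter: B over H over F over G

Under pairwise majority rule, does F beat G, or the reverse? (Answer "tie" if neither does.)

Ballots ranking F above G: 4 + 2 + 3 + 5 + 1 = 15.
Ballots ranking G above F: 26 − 15 = 11.
F wins the head-to-head 15–11.

F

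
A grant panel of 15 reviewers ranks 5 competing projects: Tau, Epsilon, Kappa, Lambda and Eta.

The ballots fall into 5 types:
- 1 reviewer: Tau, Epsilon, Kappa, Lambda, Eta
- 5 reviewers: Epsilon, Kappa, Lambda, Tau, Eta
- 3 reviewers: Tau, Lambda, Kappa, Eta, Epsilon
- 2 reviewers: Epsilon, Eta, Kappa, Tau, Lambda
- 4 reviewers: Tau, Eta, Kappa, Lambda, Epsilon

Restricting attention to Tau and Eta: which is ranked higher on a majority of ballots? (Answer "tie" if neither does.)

Ballots ranking Tau above Eta: 1 + 5 + 3 + 4 = 13.
Ballots ranking Eta above Tau: 15 − 13 = 2.
Tau wins the head-to-head 13–2.

Tau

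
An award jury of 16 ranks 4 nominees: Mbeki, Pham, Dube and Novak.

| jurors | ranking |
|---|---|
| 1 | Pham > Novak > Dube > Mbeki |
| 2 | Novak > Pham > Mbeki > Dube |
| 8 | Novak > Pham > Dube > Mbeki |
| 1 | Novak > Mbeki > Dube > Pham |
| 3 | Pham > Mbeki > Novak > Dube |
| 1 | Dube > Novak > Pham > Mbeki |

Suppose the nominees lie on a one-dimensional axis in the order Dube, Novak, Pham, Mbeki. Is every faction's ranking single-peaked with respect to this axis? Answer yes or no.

Axis positions: Dube=1, Novak=2, Pham=3, Mbeki=4.
Faction 1 (peak Pham at position 3): ranking walks positions 3-2-1-4, expanding outward from the peak — single-peaked.
Faction 2 (peak Novak at position 2): ranking walks positions 2-3-4-1, expanding outward from the peak — single-peaked.
Faction 3 (peak Novak at position 2): ranking walks positions 2-3-1-4, expanding outward from the peak — single-peaked.
Faction 4: ranking walks positions 2-4-1-3; Mbeki is ranked above Pham even though Pham lies between Mbeki and the peak Novak on the axis — preferences dip and rise again. Not single-peaked.
Faction 5 (peak Pham at position 3): ranking walks positions 3-4-2-1, expanding outward from the peak — single-peaked.
Faction 6 (peak Dube at position 1): ranking walks positions 1-2-3-4, expanding outward from the peak — single-peaked.
Faction 4 violates single-peakedness, so the profile is not single-peaked on this axis.

no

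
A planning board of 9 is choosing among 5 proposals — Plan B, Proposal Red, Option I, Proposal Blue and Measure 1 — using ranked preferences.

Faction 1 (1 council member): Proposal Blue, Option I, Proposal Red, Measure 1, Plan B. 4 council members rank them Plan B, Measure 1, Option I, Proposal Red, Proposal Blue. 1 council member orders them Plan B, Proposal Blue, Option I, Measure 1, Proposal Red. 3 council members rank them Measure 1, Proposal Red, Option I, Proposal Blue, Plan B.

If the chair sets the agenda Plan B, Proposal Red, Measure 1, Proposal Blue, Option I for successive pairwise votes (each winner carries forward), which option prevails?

Plan B

Round 1: Plan B vs Proposal Red — 5–4, Plan B advances.
Round 2: Plan B vs Measure 1 — 5–4, Plan B advances.
Round 3: Plan B vs Proposal Blue — 5–4, Plan B advances.
Round 4: Plan B vs Option I — 5–4, Plan B advances.
The agenda winner is Plan B.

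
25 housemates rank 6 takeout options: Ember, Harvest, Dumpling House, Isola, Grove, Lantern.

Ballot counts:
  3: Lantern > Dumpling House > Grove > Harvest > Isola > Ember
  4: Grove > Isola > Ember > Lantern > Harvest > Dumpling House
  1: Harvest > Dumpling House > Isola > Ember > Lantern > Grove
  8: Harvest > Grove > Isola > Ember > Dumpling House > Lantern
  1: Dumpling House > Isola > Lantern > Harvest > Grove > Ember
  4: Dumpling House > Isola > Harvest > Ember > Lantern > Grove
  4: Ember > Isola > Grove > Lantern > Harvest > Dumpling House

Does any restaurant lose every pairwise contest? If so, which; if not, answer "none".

Lantern

Pairwise majorities:
Ember vs Harvest: Harvest, 17–8.
Ember vs Dumpling House: Ember wins 16–9.
Ember vs Isola: 4 for Ember, 21 for Isola — Isola by 21–4.
Ember vs Grove: Grove wins 16–9.
Ember vs Lantern: Ember, 21–4.
Harvest vs Dumpling House: Harvest wins 17–8.
Harvest vs Isola: 12 to 13, Isola.
Harvest vs Grove: 14 to 11, Harvest.
Harvest vs Lantern: Harvest is ranked higher on 1+8+4 = 13 ballots, Lantern on 12. Harvest wins 13–12.
Dumpling House vs Isola: Isola wins 16–9.
Dumpling House–Grove: Grove 16–9.
Dumpling House vs Lantern: 14 to 11, Dumpling House.
Isola vs Grove: Isola preferred on 1+1+4+4 = 10 ballots; Grove wins 15–10.
Isola vs Lantern: 22 to 3, Isola.
Grove vs Lantern: Grove wins 16–9.
Lantern is beaten in every head-to-head and is the Condorcet loser.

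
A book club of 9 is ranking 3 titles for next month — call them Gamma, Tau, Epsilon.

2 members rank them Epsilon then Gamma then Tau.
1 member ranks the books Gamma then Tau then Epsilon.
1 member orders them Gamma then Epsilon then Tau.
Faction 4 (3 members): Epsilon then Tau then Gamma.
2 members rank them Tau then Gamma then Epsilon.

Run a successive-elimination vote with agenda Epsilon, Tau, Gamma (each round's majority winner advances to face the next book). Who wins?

Round 1: Epsilon vs Tau — 6–3, Epsilon advances.
Round 2: Epsilon vs Gamma — 5–4, Epsilon advances.
The agenda winner is Epsilon.

Epsilon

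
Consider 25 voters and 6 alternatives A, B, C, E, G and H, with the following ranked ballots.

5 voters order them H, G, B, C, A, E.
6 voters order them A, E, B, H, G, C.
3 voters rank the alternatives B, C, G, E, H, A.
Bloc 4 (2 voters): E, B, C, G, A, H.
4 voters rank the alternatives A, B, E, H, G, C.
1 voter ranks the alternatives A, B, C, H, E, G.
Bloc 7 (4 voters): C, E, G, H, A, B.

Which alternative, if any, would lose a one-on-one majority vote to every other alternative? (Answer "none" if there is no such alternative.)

none

Pairwise majorities:
A vs B: A preferred on 6+4+1+4 = 15 ballots; A wins 15–10.
A–C: C 14–11.
A–E: A 16–9.
A vs G: 11 to 14, G.
A vs H: 6+2+4+1 = 13 for A, 12 for H — A by 13–12.
B vs C: B wins 21–4.
B vs E: B wins 13–12.
B vs G: B, 16–9.
B vs H: B wins 16–9.
C vs E: C, 13–12.
C vs G: G wins 15–10.
C vs H: H, 15–10.
E vs G: E is ranked higher on 6+2+4+1+4 = 17 ballots, G on 8. E wins 17–8.
E–H: E 19–6.
G vs H: G preferred on 3+2+4 = 9 ballots; H wins 16–9.
No alternative is winless: A beats B; B beats C; C beats A; E beats G; G beats A; H beats C. There is no Condorcet loser.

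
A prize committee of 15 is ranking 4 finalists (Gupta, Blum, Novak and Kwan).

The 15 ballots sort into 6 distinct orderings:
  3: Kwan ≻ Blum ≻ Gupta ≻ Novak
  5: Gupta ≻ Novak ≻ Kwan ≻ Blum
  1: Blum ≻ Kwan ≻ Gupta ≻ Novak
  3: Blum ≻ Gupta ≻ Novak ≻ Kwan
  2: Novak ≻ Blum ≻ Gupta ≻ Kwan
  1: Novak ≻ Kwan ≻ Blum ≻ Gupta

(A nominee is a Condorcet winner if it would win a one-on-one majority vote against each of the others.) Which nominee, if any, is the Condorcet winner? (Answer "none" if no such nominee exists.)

none

Pairwise majorities:
Gupta–Blum: Blum 10–5.
Gupta vs Novak: Gupta, 12–3.
Gupta–Kwan: Gupta 10–5.
Blum–Novak: Novak 8–7.
Blum vs Kwan: Kwan, 9–6.
Novak–Kwan: Novak 11–4.
Each nominee drops at least one matchup (Gupta loses to Blum; Blum loses to Novak; Novak loses to Gupta; Kwan loses to Gupta); the cycle Gupta > Novak > Blum > Gupta rules out a Condorcet winner.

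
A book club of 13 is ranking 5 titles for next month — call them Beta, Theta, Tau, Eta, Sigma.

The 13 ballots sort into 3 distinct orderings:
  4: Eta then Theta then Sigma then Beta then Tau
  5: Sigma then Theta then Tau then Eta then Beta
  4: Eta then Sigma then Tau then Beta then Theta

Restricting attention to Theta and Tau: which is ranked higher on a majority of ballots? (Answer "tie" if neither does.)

Ballots ranking Theta above Tau: 4 + 5 = 9.
Ballots ranking Tau above Theta: 13 − 9 = 4.
Theta wins the head-to-head 9–4.

Theta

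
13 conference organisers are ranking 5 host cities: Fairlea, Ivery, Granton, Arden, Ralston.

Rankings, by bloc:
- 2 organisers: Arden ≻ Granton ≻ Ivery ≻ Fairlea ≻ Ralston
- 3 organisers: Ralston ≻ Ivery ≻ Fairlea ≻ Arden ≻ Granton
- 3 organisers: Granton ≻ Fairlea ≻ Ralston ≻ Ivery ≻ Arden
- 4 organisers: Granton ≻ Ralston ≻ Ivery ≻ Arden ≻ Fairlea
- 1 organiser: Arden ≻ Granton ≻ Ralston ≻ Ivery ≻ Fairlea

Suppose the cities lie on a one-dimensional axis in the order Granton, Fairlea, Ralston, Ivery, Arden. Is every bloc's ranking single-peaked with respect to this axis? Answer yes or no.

no

Axis positions: Granton=1, Fairlea=2, Ralston=3, Ivery=4, Arden=5.
Bloc 1: ranking walks positions 5-1-4-2-3; Granton is ranked above Ivery even though Ivery lies between Granton and the peak Arden on the axis — preferences dip and rise again. Not single-peaked.
Bloc 2 (peak Ralston at position 3): ranking walks positions 3-4-2-5-1, expanding outward from the peak — single-peaked.
Bloc 3 (peak Granton at position 1): ranking walks positions 1-2-3-4-5, expanding outward from the peak — single-peaked.
Bloc 4: ranking walks positions 1-3-4-5-2; Ralston is ranked above Fairlea even though Fairlea lies between Ralston and the peak Granton on the axis — preferences dip and rise again. Not single-peaked.
Bloc 5: ranking walks positions 5-1-3-4-2; Granton is ranked above Ivery even though Ivery lies between Granton and the peak Arden on the axis — preferences dip and rise again. Not single-peaked.
Bloc 1 violates single-peakedness, so the profile is not single-peaked on this axis.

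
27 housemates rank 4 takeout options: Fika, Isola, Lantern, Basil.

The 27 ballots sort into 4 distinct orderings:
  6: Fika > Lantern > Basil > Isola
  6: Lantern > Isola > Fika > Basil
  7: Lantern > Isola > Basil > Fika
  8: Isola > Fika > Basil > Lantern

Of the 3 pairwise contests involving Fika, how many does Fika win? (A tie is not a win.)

2

Fika against each rival (27 friends):
Fika vs Isola: Fika preferred on 6 ballots; Isola wins 21–6.
Fika vs Lantern: 6+8 = 14 for Fika, 13 for Lantern — Fika by 14–13.
Fika vs Basil: Fika is ranked higher on 6+6+8 = 20 ballots, Basil on 7. Fika wins 20–7.
Fika beats Lantern, Basil; loses to Isola — 2 pairwise wins.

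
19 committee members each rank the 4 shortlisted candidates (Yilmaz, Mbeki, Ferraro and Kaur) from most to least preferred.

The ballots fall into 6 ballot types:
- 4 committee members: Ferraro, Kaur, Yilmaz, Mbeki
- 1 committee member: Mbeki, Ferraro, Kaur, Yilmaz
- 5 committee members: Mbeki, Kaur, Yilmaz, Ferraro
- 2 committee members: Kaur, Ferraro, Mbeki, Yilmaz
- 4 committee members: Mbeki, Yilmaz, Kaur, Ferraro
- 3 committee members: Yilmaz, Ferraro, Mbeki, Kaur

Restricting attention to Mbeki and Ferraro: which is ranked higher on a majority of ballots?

Ballots ranking Mbeki above Ferraro: 1 + 5 + 4 = 10.
Ballots ranking Ferraro above Mbeki: 19 − 10 = 9.
Mbeki wins the head-to-head 10–9.

Mbeki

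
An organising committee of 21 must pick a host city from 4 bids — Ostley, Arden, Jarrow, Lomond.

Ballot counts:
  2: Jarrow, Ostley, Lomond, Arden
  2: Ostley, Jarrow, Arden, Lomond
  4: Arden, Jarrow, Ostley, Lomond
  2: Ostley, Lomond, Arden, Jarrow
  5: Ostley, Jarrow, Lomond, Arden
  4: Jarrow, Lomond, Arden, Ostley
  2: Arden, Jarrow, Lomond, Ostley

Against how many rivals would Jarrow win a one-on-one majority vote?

3

Jarrow against each rival (21 organisers):
Jarrow vs Ostley: 12 to 9, Jarrow.
Jarrow vs Arden: Jarrow, 13–8.
Jarrow vs Lomond: Jarrow wins 19–2.
Jarrow beats Ostley, Arden, Lomond — 3 pairwise wins.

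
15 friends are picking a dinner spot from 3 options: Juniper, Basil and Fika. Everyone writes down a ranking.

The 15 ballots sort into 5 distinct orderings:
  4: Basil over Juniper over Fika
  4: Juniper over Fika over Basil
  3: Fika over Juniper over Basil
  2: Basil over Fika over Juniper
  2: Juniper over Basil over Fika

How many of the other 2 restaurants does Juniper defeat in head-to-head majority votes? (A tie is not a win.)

2

Juniper against each rival (15 friends):
Juniper vs Basil: Juniper, 9–6.
Juniper–Fika: Juniper 10–5.
Juniper beats Basil, Fika — 2 pairwise wins.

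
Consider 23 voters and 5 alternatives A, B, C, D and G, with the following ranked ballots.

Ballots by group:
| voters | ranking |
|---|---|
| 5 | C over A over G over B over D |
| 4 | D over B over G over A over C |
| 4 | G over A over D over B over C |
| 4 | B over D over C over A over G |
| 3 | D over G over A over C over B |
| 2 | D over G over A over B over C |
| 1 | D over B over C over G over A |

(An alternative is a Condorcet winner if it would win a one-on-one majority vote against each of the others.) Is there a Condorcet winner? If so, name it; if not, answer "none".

D

Head-to-head results (23 voters):
A vs B: 14 to 9, A.
A vs C: A is ranked higher on 4+4+3+2 = 13 ballots, C on 10. A wins 13–10.
A vs D: A preferred on 5+4 = 9 ballots; D wins 14–9.
A vs G: A preferred on 5+4 = 9 ballots; G wins 14–9.
B vs C: B is ranked higher on 4+4+4+2+1 = 15 ballots, C on 8. B wins 15–8.
B vs D: 9 to 14, D.
B vs G: 9 to 14, G.
C vs D: 5 for C, 18 for D — D by 18–5.
C vs G: C is ranked higher on 5+4+1 = 10 ballots, G on 13. G wins 13–10.
D vs G: D preferred on 4+4+3+2+1 = 14 ballots; D wins 14–9.
D beats each of A, B, C, G — D is the Condorcet winner.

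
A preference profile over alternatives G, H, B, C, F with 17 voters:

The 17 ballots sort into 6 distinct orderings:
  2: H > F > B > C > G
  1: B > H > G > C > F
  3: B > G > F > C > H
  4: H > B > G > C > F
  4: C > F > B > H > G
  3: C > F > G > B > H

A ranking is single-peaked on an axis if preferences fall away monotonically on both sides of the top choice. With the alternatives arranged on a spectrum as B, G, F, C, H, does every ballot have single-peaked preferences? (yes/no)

no

Axis positions: B=1, G=2, F=3, C=4, H=5.
Bloc 1: ranking walks positions 5-3-1-4-2; F is ranked above C even though C lies between F and the peak H on the axis — preferences dip and rise again. Not single-peaked.
Bloc 2: ranking walks positions 1-5-2-4-3; H is ranked above G even though G lies between H and the peak B on the axis — preferences dip and rise again. Not single-peaked.
Bloc 3 (peak B at position 1): ranking walks positions 1-2-3-4-5, expanding outward from the peak — single-peaked.
Bloc 4: ranking walks positions 5-1-2-4-3; B is ranked above C even though C lies between B and the peak H on the axis — preferences dip and rise again. Not single-peaked.
Bloc 5: ranking walks positions 4-3-1-5-2; B is ranked above G even though G lies between B and the peak C on the axis — preferences dip and rise again. Not single-peaked.
Bloc 6 (peak C at position 4): ranking walks positions 4-3-2-1-5, expanding outward from the peak — single-peaked.
Bloc 1 violates single-peakedness, so the profile is not single-peaked on this axis.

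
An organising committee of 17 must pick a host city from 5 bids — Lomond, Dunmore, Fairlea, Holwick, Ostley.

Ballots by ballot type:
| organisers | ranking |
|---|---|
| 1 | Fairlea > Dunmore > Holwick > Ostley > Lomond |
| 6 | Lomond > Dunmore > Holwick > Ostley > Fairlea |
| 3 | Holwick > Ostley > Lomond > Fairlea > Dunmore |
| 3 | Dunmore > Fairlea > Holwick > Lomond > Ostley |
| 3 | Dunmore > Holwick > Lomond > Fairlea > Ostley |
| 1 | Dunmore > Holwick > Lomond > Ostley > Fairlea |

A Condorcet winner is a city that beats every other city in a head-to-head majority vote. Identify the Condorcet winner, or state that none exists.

none

Pairwise majorities:
Lomond vs Dunmore: Lomond preferred on 6+3 = 9 ballots; Lomond wins 9–8.
Lomond vs Fairlea: 13 to 4, Lomond.
Lomond vs Holwick: Lomond preferred on 6 ballots; Holwick wins 11–6.
Lomond vs Ostley: Lomond is ranked higher on 6+3+3+1 = 13 ballots, Ostley on 4. Lomond wins 13–4.
Dunmore vs Fairlea: 6+3+3+1 = 13 for Dunmore, 4 for Fairlea — Dunmore by 13–4.
Dunmore–Holwick: Dunmore 14–3.
Dunmore vs Ostley: Dunmore, 14–3.
Fairlea vs Holwick: Fairlea preferred on 1+3 = 4 ballots; Holwick wins 13–4.
Fairlea–Ostley: Ostley 10–7.
Holwick vs Ostley: Holwick wins 17–0.
No city is unbeaten: Lomond loses to Holwick; Dunmore loses to Lomond; Fairlea loses to Lomond; Holwick loses to Dunmore; Ostley loses to Lomond. In particular Lomond → Dunmore → Holwick → Lomond is a majority cycle — no Condorcet winner exists.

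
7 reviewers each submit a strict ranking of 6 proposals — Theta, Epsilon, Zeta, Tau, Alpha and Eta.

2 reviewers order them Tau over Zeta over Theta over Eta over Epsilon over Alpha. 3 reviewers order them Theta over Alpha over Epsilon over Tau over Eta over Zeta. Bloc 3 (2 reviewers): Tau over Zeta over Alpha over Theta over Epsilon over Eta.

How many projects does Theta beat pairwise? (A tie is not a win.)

3

Theta against each rival (7 reviewers):
Theta vs Epsilon: Theta preferred on 2+3+2 = 7 ballots; Theta wins 7–0.
Theta vs Zeta: Theta preferred on 3 ballots; Zeta wins 4–3.
Theta vs Tau: Tau, 4–3.
Theta vs Alpha: Theta wins 5–2.
Theta vs Eta: 2+3+2 = 7 for Theta, 0 for Eta — Theta by 7–0.
Theta beats Epsilon, Alpha, Eta; loses to Zeta, Tau — 3 pairwise wins.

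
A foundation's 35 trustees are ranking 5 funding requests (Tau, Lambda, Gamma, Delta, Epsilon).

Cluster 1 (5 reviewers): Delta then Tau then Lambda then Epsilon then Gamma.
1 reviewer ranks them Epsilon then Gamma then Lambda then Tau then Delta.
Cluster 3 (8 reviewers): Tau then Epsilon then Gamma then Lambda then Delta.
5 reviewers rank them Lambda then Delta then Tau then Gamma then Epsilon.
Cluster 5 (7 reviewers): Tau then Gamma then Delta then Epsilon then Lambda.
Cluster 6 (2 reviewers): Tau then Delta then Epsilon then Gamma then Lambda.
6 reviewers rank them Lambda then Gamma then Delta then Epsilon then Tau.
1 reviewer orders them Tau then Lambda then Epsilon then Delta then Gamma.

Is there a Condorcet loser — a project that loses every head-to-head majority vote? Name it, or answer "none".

none

Head-to-head results (35 reviewers):
Tau vs Lambda: Tau preferred on 5+8+7+2+1 = 23 ballots; Tau wins 23–12.
Tau vs Gamma: Tau preferred on 5+8+5+7+2+1 = 28 ballots; Tau wins 28–7.
Tau–Delta: Tau 19–16.
Tau vs Epsilon: Tau wins 28–7.
Lambda–Gamma: Gamma 18–17.
Lambda vs Delta: Lambda wins 21–14.
Lambda vs Epsilon: Lambda preferred on 5+5+6+1 = 17 ballots; Epsilon wins 18–17.
Gamma vs Delta: Gamma preferred on 1+8+7+6 = 22 ballots; Gamma wins 22–13.
Gamma vs Epsilon: 18 to 17, Gamma.
Delta vs Epsilon: 25 to 10, Delta.
No project is winless: Tau beats Lambda; Lambda beats Delta; Gamma beats Lambda; Delta beats Epsilon; Epsilon beats Lambda. There is no Condorcet loser.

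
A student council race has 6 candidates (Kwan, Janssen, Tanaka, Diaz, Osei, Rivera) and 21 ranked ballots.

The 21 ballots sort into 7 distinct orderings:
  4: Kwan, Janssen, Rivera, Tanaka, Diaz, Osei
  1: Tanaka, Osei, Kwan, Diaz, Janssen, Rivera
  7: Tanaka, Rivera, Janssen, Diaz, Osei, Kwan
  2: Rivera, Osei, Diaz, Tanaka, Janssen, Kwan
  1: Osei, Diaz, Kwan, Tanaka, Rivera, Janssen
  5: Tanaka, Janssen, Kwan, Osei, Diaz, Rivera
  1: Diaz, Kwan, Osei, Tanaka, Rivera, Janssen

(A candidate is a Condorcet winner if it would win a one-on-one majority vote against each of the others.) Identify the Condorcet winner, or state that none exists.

Tanaka

Check each pair by majority over 21 ballots:
Kwan vs Janssen: Janssen, 14–7.
Kwan–Tanaka: Tanaka 15–6.
Kwan vs Diaz: Diaz, 11–10.
Kwan vs Osei: Osei wins 11–10.
Kwan vs Rivera: Kwan, 12–9.
Janssen–Tanaka: Tanaka 17–4.
Janssen–Diaz: Janssen 16–5.
Janssen vs Osei: Janssen, 16–5.
Janssen vs Rivera: Rivera, 11–10.
Tanaka vs Diaz: Tanaka, 17–4.
Tanaka vs Osei: Tanaka wins 17–4.
Tanaka–Rivera: Tanaka 15–6.
Diaz vs Osei: Diaz wins 12–9.
Diaz vs Rivera: Rivera wins 13–8.
Osei–Rivera: Rivera 13–8.
Tanaka defeats every rival head-to-head and is the Condorcet winner.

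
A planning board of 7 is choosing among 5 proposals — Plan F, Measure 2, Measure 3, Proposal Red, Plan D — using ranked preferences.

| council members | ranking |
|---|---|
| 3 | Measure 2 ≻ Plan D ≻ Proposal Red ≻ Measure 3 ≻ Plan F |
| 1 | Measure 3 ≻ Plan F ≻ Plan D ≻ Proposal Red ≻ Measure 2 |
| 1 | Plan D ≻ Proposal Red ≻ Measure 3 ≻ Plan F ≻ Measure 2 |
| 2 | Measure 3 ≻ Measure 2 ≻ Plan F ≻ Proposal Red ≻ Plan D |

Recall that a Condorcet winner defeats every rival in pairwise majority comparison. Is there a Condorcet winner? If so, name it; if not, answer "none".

none

Pairwise majorities:
Plan F vs Measure 2: Measure 2, 5–2.
Plan F vs Measure 3: Measure 3, 7–0.
Plan F vs Proposal Red: Proposal Red, 4–3.
Plan F–Plan D: Plan D 4–3.
Measure 2–Measure 3: Measure 3 4–3.
Measure 2–Proposal Red: Measure 2 5–2.
Measure 2 vs Plan D: Measure 2 wins 5–2.
Measure 3–Proposal Red: Proposal Red 4–3.
Measure 3 vs Plan D: Plan D, 4–3.
Proposal Red vs Plan D: Plan D wins 5–2.
Every option loses at least once (Plan F loses to Measure 2; Measure 2 loses to Measure 3; Measure 3 loses to Proposal Red; Proposal Red loses to Measure 2; Plan D loses to Measure 2). The majority relation contains the cycle Measure 2 > Proposal Red > Measure 3 > Measure 2, so there is no Condorcet winner.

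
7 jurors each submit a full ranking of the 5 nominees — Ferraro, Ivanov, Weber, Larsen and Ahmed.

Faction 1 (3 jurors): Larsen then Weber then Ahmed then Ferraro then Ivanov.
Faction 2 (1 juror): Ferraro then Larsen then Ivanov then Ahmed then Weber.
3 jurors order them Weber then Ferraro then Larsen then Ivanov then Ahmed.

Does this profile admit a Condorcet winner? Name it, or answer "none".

Pairwise majorities:
Ferraro vs Ivanov: Ferraro wins 7–0.
Ferraro–Weber: Weber 6–1.
Ferraro–Larsen: Ferraro 4–3.
Ferraro–Ahmed: Ferraro 4–3.
Ivanov vs Weber: Ivanov is ranked higher on 1 ballot, Weber on 6. Weber wins 6–1.
Ivanov vs Larsen: 0 to 7, Larsen.
Ivanov–Ahmed: Ivanov 4–3.
Weber vs Larsen: Larsen, 4–3.
Weber vs Ahmed: Weber wins 6–1.
Larsen vs Ahmed: 3+1+3 = 7 for Larsen, 0 for Ahmed — Larsen by 7–0.
Every nominee loses at least once (Ferraro loses to Weber; Ivanov loses to Ferraro; Weber loses to Larsen; Larsen loses to Ferraro; Ahmed loses to Ferraro). The majority relation contains the cycle Ferraro → Larsen → Weber → Ferraro, so there is no Condorcet winner.

none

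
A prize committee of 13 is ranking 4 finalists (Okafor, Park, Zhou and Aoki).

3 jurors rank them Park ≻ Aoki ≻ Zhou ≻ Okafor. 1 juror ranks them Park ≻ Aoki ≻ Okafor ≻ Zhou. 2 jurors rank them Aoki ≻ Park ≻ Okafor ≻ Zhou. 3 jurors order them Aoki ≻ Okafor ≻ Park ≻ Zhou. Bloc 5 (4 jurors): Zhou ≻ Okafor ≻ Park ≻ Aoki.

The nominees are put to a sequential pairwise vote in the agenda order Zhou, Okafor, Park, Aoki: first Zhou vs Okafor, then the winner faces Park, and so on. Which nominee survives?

Park

Round 1: Zhou vs Okafor — 7–6, Zhou advances.
Round 2: Zhou vs Park — 4–9, Park advances.
Round 3: Park vs Aoki — 8–5, Park advances.
The agenda winner is Park.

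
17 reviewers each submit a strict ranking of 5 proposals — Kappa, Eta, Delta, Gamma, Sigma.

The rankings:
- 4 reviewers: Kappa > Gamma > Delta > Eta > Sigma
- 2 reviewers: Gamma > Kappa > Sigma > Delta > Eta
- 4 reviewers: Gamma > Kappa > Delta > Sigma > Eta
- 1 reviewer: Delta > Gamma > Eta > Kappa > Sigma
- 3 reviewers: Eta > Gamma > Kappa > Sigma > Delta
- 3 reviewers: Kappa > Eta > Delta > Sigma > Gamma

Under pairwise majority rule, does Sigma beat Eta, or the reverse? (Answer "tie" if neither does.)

Ballots ranking Sigma above Eta: 2 + 4 = 6.
Ballots ranking Eta above Sigma: 17 − 6 = 11.
Eta wins the head-to-head 11–6.

Eta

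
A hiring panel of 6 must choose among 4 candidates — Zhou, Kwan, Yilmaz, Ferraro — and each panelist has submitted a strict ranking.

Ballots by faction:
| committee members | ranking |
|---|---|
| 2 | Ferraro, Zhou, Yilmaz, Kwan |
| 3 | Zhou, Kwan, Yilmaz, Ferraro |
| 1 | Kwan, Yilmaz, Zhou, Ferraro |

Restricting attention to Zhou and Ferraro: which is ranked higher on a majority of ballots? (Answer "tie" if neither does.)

Ballots ranking Zhou above Ferraro: 3 + 1 = 4.
Ballots ranking Ferraro above Zhou: 6 − 4 = 2.
Zhou wins the head-to-head 4–2.

Zhou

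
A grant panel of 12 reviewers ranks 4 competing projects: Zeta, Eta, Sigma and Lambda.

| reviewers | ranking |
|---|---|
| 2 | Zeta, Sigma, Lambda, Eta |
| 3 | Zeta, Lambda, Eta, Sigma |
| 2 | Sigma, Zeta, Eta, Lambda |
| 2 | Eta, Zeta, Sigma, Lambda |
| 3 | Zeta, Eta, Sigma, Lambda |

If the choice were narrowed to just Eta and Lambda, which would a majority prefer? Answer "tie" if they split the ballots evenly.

Ballots ranking Eta above Lambda: 2 + 2 + 3 = 7.
Ballots ranking Lambda above Eta: 12 − 7 = 5.
Eta wins the head-to-head 7–5.

Eta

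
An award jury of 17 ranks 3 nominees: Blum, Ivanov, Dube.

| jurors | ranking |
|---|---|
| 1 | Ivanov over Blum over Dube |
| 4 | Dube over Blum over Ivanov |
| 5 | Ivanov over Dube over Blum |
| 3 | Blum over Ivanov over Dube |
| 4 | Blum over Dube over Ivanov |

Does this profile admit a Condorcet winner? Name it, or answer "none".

none

Pairwise majorities:
Blum vs Ivanov: 11 to 6, Blum.
Blum vs Dube: 1+3+4 = 8 for Blum, 9 for Dube — Dube by 9–8.
Ivanov vs Dube: Ivanov is ranked higher on 1+5+3 = 9 ballots, Dube on 8. Ivanov wins 9–8.
No nominee is unbeaten: Blum loses to Dube; Ivanov loses to Blum; Dube loses to Ivanov. In particular Blum > Ivanov > Dube > Blum is a majority cycle — no Condorcet winner exists.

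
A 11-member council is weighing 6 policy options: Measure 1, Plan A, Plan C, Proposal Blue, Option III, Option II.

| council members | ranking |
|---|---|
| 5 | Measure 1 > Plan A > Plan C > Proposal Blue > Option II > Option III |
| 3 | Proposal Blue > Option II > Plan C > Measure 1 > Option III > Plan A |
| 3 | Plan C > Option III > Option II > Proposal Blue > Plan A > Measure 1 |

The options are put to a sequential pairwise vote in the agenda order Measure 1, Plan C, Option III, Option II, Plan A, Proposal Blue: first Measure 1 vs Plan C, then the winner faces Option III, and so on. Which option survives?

Round 1: Measure 1 vs Plan C — 5–6, Plan C advances.
Round 2: Plan C vs Option III — 11–0, Plan C advances.
Round 3: Plan C vs Option II — 8–3, Plan C advances.
Round 4: Plan C vs Plan A — 6–5, Plan C advances.
Round 5: Plan C vs Proposal Blue — 8–3, Plan C advances.
The agenda winner is Plan C.

Plan C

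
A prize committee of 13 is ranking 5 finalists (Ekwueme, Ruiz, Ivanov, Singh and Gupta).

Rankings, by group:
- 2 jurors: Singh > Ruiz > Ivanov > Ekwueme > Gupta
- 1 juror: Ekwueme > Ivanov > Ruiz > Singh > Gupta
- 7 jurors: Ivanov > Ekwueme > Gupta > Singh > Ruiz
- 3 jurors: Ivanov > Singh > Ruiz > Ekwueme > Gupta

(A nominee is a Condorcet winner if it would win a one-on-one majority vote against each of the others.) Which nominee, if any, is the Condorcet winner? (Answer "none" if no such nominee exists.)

Ivanov

Pairwise majorities:
Ekwueme vs Ruiz: 1+7 = 8 for Ekwueme, 5 for Ruiz — Ekwueme by 8–5.
Ekwueme vs Ivanov: 1 for Ekwueme, 12 for Ivanov — Ivanov by 12–1.
Ekwueme vs Singh: Ekwueme is ranked higher on 1+7 = 8 ballots, Singh on 5. Ekwueme wins 8–5.
Ekwueme vs Gupta: Ekwueme is ranked higher on 2+1+7+3 = 13 ballots, Gupta on 0. Ekwueme wins 13–0.
Ruiz vs Ivanov: Ivanov wins 11–2.
Ruiz vs Singh: 1 to 12, Singh.
Ruiz vs Gupta: Gupta, 7–6.
Ivanov vs Singh: Ivanov, 11–2.
Ivanov–Gupta: Ivanov 13–0.
Singh vs Gupta: Gupta wins 7–6.
Ivanov defeats every rival head-to-head and is the Condorcet winner.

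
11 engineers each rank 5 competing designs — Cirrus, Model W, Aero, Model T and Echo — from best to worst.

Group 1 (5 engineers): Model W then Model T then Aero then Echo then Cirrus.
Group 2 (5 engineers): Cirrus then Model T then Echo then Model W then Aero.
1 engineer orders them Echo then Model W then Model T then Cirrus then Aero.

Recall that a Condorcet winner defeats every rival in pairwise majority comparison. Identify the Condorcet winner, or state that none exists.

none

Head-to-head results (11 engineers):
Cirrus vs Model W: Cirrus is ranked higher on 5 ballots, Model W on 6. Model W wins 6–5.
Cirrus vs Aero: 6 to 5, Cirrus.
Cirrus vs Model T: 5 for Cirrus, 6 for Model T — Model T by 6–5.
Cirrus vs Echo: Cirrus is ranked higher on 5 ballots, Echo on 6. Echo wins 6–5.
Model W vs Aero: 5+5+1 = 11 for Model W, 0 for Aero — Model W by 11–0.
Model W vs Model T: Model W preferred on 5+1 = 6 ballots; Model W wins 6–5.
Model W vs Echo: Model W preferred on 5 ballots; Echo wins 6–5.
Aero vs Model T: 0 for Aero, 11 for Model T — Model T by 11–0.
Aero vs Echo: Aero is ranked higher on 5 ballots, Echo on 6. Echo wins 6–5.
Model T vs Echo: Model T preferred on 5+5 = 10 ballots; Model T wins 10–1.
No design is unbeaten: Cirrus loses to Model W; Model W loses to Echo; Aero loses to Cirrus; Model T loses to Model W; Echo loses to Model T. In particular Model W beats Model T beats Echo beats Model W is a majority cycle — no Condorcet winner exists.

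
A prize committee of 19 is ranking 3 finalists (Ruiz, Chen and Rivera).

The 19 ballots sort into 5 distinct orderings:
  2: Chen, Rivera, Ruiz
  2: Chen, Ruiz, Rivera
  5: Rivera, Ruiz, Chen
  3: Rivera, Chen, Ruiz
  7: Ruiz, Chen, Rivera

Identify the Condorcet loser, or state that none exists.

none

Pairwise majorities:
Ruiz–Chen: Ruiz 12–7.
Ruiz vs Rivera: Rivera wins 10–9.
Chen vs Rivera: Chen wins 11–8.
No nominee is winless: Ruiz beats Chen; Chen beats Rivera; Rivera beats Ruiz. There is no Condorcet loser.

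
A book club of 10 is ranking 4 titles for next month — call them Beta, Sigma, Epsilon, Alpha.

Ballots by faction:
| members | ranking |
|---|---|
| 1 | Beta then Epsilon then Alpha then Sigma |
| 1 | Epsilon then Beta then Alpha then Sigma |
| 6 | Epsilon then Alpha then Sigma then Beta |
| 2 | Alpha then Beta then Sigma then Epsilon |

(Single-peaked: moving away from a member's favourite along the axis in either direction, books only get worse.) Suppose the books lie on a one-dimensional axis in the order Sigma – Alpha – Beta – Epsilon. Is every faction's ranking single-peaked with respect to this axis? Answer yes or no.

Axis positions: Sigma=1, Alpha=2, Beta=3, Epsilon=4.
Faction 1 (peak Beta at position 3): ranking walks positions 3-4-2-1, expanding outward from the peak — single-peaked.
Faction 2 (peak Epsilon at position 4): ranking walks positions 4-3-2-1, expanding outward from the peak — single-peaked.
Faction 3: ranking walks positions 4-2-1-3; Alpha is ranked above Beta even though Beta lies between Alpha and the peak Epsilon on the axis — preferences dip and rise again. Not single-peaked.
Faction 4 (peak Alpha at position 2): ranking walks positions 2-3-1-4, expanding outward from the peak — single-peaked.
Faction 3 violates single-peakedness, so the profile is not single-peaked on this axis.

no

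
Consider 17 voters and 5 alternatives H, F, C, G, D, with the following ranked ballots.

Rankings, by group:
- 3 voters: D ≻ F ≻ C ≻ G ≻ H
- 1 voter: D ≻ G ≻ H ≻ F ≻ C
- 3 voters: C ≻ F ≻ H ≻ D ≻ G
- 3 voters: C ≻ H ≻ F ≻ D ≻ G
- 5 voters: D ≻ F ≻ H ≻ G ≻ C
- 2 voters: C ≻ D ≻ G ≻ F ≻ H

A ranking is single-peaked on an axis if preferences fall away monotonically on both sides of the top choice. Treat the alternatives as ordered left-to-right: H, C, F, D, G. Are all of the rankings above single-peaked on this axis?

Axis positions: H=1, C=2, F=3, D=4, G=5.
Group 1 (peak D at position 4): ranking walks positions 4-3-2-5-1, expanding outward from the peak — single-peaked.
Group 2: ranking walks positions 4-5-1-3-2; H is ranked above F even though F lies between H and the peak D on the axis — preferences dip and rise again. Not single-peaked.
Group 3 (peak C at position 2): ranking walks positions 2-3-1-4-5, expanding outward from the peak — single-peaked.
Group 4 (peak C at position 2): ranking walks positions 2-1-3-4-5, expanding outward from the peak — single-peaked.
Group 5: ranking walks positions 4-3-1-5-2; H is ranked above C even though C lies between H and the peak D on the axis — preferences dip and rise again. Not single-peaked.
Group 6: ranking walks positions 2-4-5-3-1; D is ranked above F even though F lies between D and the peak C on the axis — preferences dip and rise again. Not single-peaked.
Group 2 violates single-peakedness, so the profile is not single-peaked on this axis.

no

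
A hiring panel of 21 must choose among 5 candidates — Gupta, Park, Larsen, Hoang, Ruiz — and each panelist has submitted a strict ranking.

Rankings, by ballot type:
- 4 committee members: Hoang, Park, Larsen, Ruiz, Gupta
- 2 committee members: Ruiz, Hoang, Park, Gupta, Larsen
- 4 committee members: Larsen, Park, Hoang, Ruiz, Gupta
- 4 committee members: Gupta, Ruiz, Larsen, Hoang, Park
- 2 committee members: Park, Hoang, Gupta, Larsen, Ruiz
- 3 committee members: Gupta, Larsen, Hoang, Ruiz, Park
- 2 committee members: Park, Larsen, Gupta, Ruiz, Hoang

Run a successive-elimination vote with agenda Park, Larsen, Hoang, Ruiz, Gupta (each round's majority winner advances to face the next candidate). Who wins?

Round 1: Park vs Larsen — 10–11, Larsen advances.
Round 2: Larsen vs Hoang — 13–8, Larsen advances.
Round 3: Larsen vs Ruiz — 15–6, Larsen advances.
Round 4: Larsen vs Gupta — 10–11, Gupta advances.
Gupta survives the agenda.

Gupta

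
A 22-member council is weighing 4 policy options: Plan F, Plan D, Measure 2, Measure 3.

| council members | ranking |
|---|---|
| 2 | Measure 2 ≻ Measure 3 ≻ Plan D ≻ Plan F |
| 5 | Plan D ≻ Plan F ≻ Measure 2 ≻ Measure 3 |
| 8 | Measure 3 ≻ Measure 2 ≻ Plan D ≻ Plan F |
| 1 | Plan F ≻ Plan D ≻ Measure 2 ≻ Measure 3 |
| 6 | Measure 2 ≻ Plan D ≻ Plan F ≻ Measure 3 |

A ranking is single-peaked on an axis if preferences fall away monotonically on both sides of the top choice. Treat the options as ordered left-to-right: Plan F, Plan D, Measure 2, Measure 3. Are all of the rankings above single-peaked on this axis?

yes

Axis positions: Plan F=1, Plan D=2, Measure 2=3, Measure 3=4.
Faction 1 (peak Measure 2 at position 3): ranking walks positions 3-4-2-1, expanding outward from the peak — single-peaked.
Faction 2 (peak Plan D at position 2): ranking walks positions 2-1-3-4, expanding outward from the peak — single-peaked.
Faction 3 (peak Measure 3 at position 4): ranking walks positions 4-3-2-1, expanding outward from the peak — single-peaked.
Faction 4 (peak Plan F at position 1): ranking walks positions 1-2-3-4, expanding outward from the peak — single-peaked.
Faction 5 (peak Measure 2 at position 3): ranking walks positions 3-2-1-4, expanding outward from the peak — single-peaked.
Every ranking is single-peaked on this axis.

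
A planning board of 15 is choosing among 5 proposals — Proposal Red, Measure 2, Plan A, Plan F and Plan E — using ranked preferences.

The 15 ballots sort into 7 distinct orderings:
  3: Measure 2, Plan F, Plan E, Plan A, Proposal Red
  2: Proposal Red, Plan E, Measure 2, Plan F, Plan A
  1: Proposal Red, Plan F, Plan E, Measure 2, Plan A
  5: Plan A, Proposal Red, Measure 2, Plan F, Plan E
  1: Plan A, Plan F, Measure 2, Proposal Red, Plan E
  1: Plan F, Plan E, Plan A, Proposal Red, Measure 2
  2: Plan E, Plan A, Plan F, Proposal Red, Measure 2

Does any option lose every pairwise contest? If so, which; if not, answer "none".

Pairwise majorities:
Proposal Red–Measure 2: Proposal Red 11–4.
Proposal Red vs Plan A: Plan A, 12–3.
Proposal Red vs Plan F: Proposal Red preferred on 2+1+5 = 8 ballots; Proposal Red wins 8–7.
Proposal Red vs Plan E: 2+1+5+1 = 9 for Proposal Red, 6 for Plan E — Proposal Red by 9–6.
Measure 2 vs Plan A: Measure 2 preferred on 3+2+1 = 6 ballots; Plan A wins 9–6.
Measure 2 vs Plan F: Measure 2, 10–5.
Measure 2–Plan E: Measure 2 9–6.
Plan A–Plan F: Plan A 8–7.
Plan A vs Plan E: 5+1 = 6 for Plan A, 9 for Plan E — Plan E by 9–6.
Plan F vs Plan E: Plan F, 11–4.
Each option has at least one pairwise win (Proposal Red beats Measure 2; Measure 2 beats Plan F; Plan A beats Proposal Red; Plan F beats Plan E; Plan E beats Plan A) — no Condorcet loser.

none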